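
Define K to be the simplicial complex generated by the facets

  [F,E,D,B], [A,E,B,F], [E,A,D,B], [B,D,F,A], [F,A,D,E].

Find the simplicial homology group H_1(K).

K has 5 vertices, 10 edges, 10 triangles, 5 3-simplices.
rank ∂_1 = 4, rank ∂_2 = 6 ⇒ b_1 = 10 − 4 − 6 = 0; all invariant factors of ∂_2 are 1 so no torsion. So H_1 = 0.

H_1 ≅ 0.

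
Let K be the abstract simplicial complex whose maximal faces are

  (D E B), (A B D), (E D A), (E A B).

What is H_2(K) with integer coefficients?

Fix the vertex order A < B < D < E and write every simplex with vertices in increasing order. Then dim K = 2 and the simplices of K are:

  0-simplices (4): A, B, D, E
  1-simplices (6): AB, AD, AE, BD, BE, DE
  2-simplices (4): ABD, ABE, ADE, BDE

Hence C_0 ≅ Z^4, C_1 ≅ Z^6, C_2 ≅ Z^4.

∂_1: C_1 → C_0 sends each edge [p,q] (with p < q) to q − p. For instance
  ∂BD = D − B.
This gives a 4×6 integer matrix of rank 3; reducing to Smith normal form yields diagonal entries (1,1,1).

Boundary ∂_2: C_2 → C_1 maps a triangle to the signed sum of its edges. For instance
  ∂ABE = BE − AE + AB,
  ∂ABD = BD − AD + AB.
As a 6×4 matrix over Z this has rank 3, with invariant factors (1,1,1).

Computing H_k = (kernel of ∂_k) / (image of ∂_{k+1}):

  H_2: rank ker ∂_2 − rank ∂_3 = (4 − 3) − 0 = 1, and there is no ∂_3, so H_2 = Z.

(K is a triangulation of the 2-sphere S^2.)

H_2 ≅ Z.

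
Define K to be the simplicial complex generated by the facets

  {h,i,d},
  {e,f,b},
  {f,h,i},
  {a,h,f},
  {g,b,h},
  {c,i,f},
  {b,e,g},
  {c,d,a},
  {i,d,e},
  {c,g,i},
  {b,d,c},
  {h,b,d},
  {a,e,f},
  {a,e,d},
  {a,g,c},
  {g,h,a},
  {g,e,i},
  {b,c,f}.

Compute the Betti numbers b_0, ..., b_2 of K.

Order the vertices as a < b < c < d < e < f < g < h < i. Listing each simplex with vertices in this order, K has dimension 2 with simplices:

  0-simplices (9): a, b, c, d, e, f, g, h, i
  1-simplices (27): ac, ad, ae, af, ag, ah, bc, bd, be, bf, bg, bh, cd, cf, cg, ci, de, dh, di, ef, eg, ei, fh, fi, gh, gi, hi
  2-simplices (18): acd, acg, ade, aef, afh, agh, bcd, bcf, bdh, bef, beg, bgh, cfi, cgi, dei, dhi, egi, fhi

so the chain groups are C_0 ≅ Z^9, C_1 ≅ Z^27, C_2 ≅ Z^18.

The boundary map ∂_1: C_1 → C_0 maps an edge to its endpoints' difference, ∂[p,q] = q − p. For instance
  ∂ae = e − a.
The resulting 9×27 matrix has rank 8, and its Smith normal form has invariant factors (1,1,1,1,1,1,1,1).

The boundary map ∂_2: C_2 → C_1 acts by ∂[p,q,r] = [q,r] − [p,r] + [p,q]. For instance
  ∂bgh = gh − bh + bg,
  ∂bdh = dh − bh + bd.
The resulting 27×18 matrix has rank 17, and its Smith normal form has invariant factors (1,1,1,1,1,1,1,1,1,1,1,1,1,1,1,1,1).

From H_k ≅ ker(∂_k) / im(∂_{k+1}) we obtain:

  H_0: rank C_0 − rank ∂_1 = 9 − 8 = 1, and the invariant factors of ∂_1 are all 1, so H_0 ≅ Z.
  H_1: rank ker ∂_1 − rank ∂_2 = (27 − 8) − 17 = 2, and the invariant factors of ∂_2 are all 1, so H_1 ≅ Z^2.
  H_2: rank ker ∂_2 − rank ∂_3 = (18 − 17) − 0 = 1, and there is no ∂_3, so H_2 ≅ Z.

Hence the Betti numbers are b_0 = 1, b_1 = 2, b_2 = 1.

b_0 = 1, b_1 = 2, b_2 = 1.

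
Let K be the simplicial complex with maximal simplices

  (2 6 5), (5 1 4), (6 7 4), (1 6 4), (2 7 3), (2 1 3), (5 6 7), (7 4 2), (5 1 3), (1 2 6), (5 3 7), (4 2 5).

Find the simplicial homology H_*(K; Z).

H_0 ≅ Z,  H_1 ≅ Z/2,  H_2 = 0.

Fix the vertex order 1 < 2 < 3 < 4 < 5 < 6 < 7 and write every simplex with vertices in increasing order. Then dim K = 2 and the simplices of K are:

  0-simplices (7): [1], [2], [3], [4], [5], [6], [7]
  1-simplices (18): [1,2], [1,3], [1,4], [1,5], [1,6], [2,3], [2,4], [2,5], [2,6], [2,7], [3,5], [3,7], [4,5], [4,6], [4,7], [5,6], [5,7], [6,7]
  2-simplices (12): [1,2,3], [1,2,6], [1,3,5], [1,4,5], [1,4,6], [2,3,7], [2,4,5], [2,4,7], [2,5,6], [3,5,7], [4,6,7], [5,6,7]

giving chain groups C_0 ≅ Z^7, C_1 ≅ Z^18, C_2 ≅ Z^12.

The boundary map ∂_1: C_1 → C_0 sends each edge [p,q] (with p < q) to q − p.
The resulting 7×18 matrix has rank 6, and its Smith normal form has invariant factors (1,1,1,1,1,1).

Boundary ∂_2: C_2 → C_1 maps a triangle to the signed sum of its edges. For instance
  ∂[5,6,7] = [6,7] − [5,7] + [5,6],
  ∂[3,5,7] = [5,7] − [3,7] + [3,5].
The 18×12 boundary matrix has rank 12 and Smith normal form diag(1,1,1,1,1,1,1,1,1,1,1,2).

From H_k ≅ ker(∂_k) / im(∂_{k+1}) we obtain:

  H_0: rank C_0 − rank ∂_1 = 7 − 6 = 1, and the invariant factors of ∂_1 are all 1, so H_0 ≅ Z.
  H_1: rank ker ∂_1 − rank ∂_2 = (18 − 6) − 12 = 0, and ∂_2 has invariant factor 2 > 1, so H_1 ≅ Z/2.
  H_2: rank ker ∂_2 − rank ∂_3 = (12 − 12) − 0 = 0, and there is no ∂_3, so H_2 ≅ 0.

As a check, the Euler characteristic is 7 − 18 + 12 = 1, which agrees with 1 − 0 + 0 = 1.
(K is a triangulation of the real projective plane RP^2.)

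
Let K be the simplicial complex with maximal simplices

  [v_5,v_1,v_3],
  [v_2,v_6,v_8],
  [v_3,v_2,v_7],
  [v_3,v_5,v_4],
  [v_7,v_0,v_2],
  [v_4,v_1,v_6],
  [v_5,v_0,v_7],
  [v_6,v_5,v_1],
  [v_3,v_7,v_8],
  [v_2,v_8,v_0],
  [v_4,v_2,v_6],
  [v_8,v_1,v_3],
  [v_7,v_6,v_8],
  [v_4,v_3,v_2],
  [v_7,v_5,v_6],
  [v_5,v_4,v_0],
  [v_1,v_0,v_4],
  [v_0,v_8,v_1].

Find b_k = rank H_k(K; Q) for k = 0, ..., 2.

Order the vertices as v_0 < v_1 < v_2 < v_3 < v_4 < v_5 < v_6 < v_7 < v_8. Listing each simplex with vertices in this order, K has dimension 2 with simplices:

  0-simplices (9): [v_0], [v_1], [v_2], [v_3], [v_4], [v_5], [v_6], [v_7], [v_8]
  1-simplices (27): (27 of them)
  2-simplices (18): (18 of them)

giving chain groups C_0 ≅ Z^9, C_1 ≅ Z^27, C_2 ≅ Z^18.

The boundary map ∂_1: C_1 → C_0 sends each edge [p,q] (with p < q) to q − p. For instance
  ∂[v_4,v_5] = [v_5] − [v_4].
The 9×27 boundary matrix has rank 8 and Smith normal form diag(1,1,1,1,1,1,1,1).

∂_2: C_2 → C_1 maps a triangle to the signed sum of its edges. For instance
  ∂[v_2,v_3,v_7] = [v_3,v_7] − [v_2,v_7] + [v_2,v_3],
  ∂[v_6,v_7,v_8] = [v_7,v_8] − [v_6,v_8] + [v_6,v_7].
This gives a 27×18 integer matrix of rank 18; reducing to Smith normal form yields diagonal entries (1,1,1,1,1,1,1,1,1,1,1,1,1,1,1,1,1,2).

From H_k ≅ ker(∂_k) / im(∂_{k+1}) we obtain:

  H_0: rank C_0 − rank ∂_1 = 9 − 8 = 1, and the invariant factors of ∂_1 are all 1, so H_0 ≅ Z.
  H_1: rank ker ∂_1 − rank ∂_2 = (27 − 8) − 18 = 1, and ∂_2 has invariant factor 2 > 1, so H_1 ≅ Z ⊕ Z/2.
  H_2: rank ker ∂_2 − rank ∂_3 = (18 − 18) − 0 = 0, and there is no ∂_3, so H_2 ≅ 0.

As a check, the Euler characteristic is 9 − 27 + 18 = 0, which agrees with 1 − 1 + 0 = 0.
(K is a triangulation of the Klein bottle.)

Hence the Betti numbers are b_0 = 1, b_1 = 1, b_2 = 0.

b_0 = 1, b_1 = 1, b_2 = 0.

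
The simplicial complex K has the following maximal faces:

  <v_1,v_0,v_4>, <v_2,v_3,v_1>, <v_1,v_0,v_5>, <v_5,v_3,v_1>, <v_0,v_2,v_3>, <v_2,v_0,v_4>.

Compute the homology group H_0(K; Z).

H_0 ≅ Z.

Fix the vertex order v_0 < v_1 < v_2 < v_3 < v_4 < v_5 and write every simplex with vertices in increasing order. Then dim K = 2 and the simplices of K are:

  0-simplices (6): [v_0], [v_1], [v_2], [v_3], [v_4], [v_5]
  1-simplices (12): [v_0,v_1], [v_0,v_2], [v_0,v_3], [v_0,v_4], [v_0,v_5], [v_1,v_2], [v_1,v_3], [v_1,v_4], [v_1,v_5], [v_2,v_3], [v_2,v_4], [v_3,v_5]
  2-simplices (6): [v_0,v_1,v_4], [v_0,v_1,v_5], [v_0,v_2,v_3], [v_0,v_2,v_4], [v_1,v_2,v_3], [v_1,v_3,v_5]

so the chain groups are C_0 ≅ Z^6, C_1 ≅ Z^12, C_2 ≅ Z^6.

The boundary map ∂_1: C_1 → C_0 maps an edge to its endpoints' difference, ∂[p,q] = q − p. For instance
  ∂[v_3,v_5] = [v_5] − [v_3].
The 6×12 boundary matrix has rank 5 and Smith normal form diag(1,1,1,1,1).

The boundary map ∂_2: C_2 → C_1 sends each 2-simplex [p,q,r] to [q,r] − [p,r] + [p,q]. For instance
  ∂[v_1,v_3,v_5] = [v_3,v_5] − [v_1,v_5] + [v_1,v_3],
  ∂[v_0,v_2,v_4] = [v_2,v_4] − [v_0,v_4] + [v_0,v_2].
The 12×6 boundary matrix has rank 6 and Smith normal form diag(1,1,1,1,1,1).

Reading off H_k = ker ∂_k / im ∂_{k+1}:

  H_0: rank C_0 − rank ∂_1 = 6 − 5 = 1, and the invariant factors of ∂_1 are all 1, so H_0 ≅ Z.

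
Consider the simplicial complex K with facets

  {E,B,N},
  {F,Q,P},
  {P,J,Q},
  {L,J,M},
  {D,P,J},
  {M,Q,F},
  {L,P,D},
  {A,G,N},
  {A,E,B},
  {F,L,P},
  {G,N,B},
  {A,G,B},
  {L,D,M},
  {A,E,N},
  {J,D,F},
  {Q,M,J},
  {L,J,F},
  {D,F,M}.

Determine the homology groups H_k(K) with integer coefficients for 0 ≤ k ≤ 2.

H_0 = Z^2,  H_1 = Z/2,  H_2 = Z.

Take the total order A < B < D < E < F < G < J < L < M < N < P < Q on the vertex set. Then K (dimension 2) consists of the simplices:

  0-simplices (12): A, B, D, E, F, G, J, L, M, N, P, Q
  1-simplices (27): AB, AE, AG, AN, BE, BG, BN, DF, DJ, DL, DM, DP, EN, FJ, FL, FM, FP, FQ, GN, JL, JM, JP, JQ, LM, LP, MQ, PQ
  2-simplices (18): ABE, ABG, AEN, AGN, BEN, BGN, DFJ, DFM, DJP, DLM, DLP, FJL, FLP, FMQ, FPQ, JLM, JMQ, JPQ

so the chain groups are C_0 ≅ Z^12, C_1 ≅ Z^27, C_2 ≅ Z^18.

The boundary map ∂_1: C_1 → C_0 is given by ∂[p,q] = [q] − [p]. For instance
  ∂EN = N − E.
As a 12×27 matrix over Z this has rank 10, with invariant factors (1,1,1,1,1,1,1,1,1,1).

∂_2: C_2 → C_1 sends each 2-simplex [p,q,r] to [q,r] − [p,r] + [p,q]. For instance
  ∂JMQ = MQ − JQ + JM,
  ∂FJL = JL − FL + FJ.
This gives a 27×18 integer matrix of rank 17; reducing to Smith normal form yields diagonal entries (1,1,1,1,1,1,1,1,1,1,1,1,1,1,1,1,2).

Reading off H_k = ker ∂_k / im ∂_{k+1}:

  H_0: rank C_0 − rank ∂_1 = 12 − 10 = 2, and the invariant factors of ∂_1 are all 1, so H_0 ≅ Z^2.
  H_1: rank ker ∂_1 − rank ∂_2 = (27 − 10) − 17 = 0, and ∂_2 has invariant factor 2 > 1, so H_1 ≅ Z/2.
  H_2: rank ker ∂_2 − rank ∂_3 = (18 − 17) − 0 = 1, and there is no ∂_3, so H_2 ≅ Z.

(K is a triangulation of the disjoint union of the real projective plane RP^2 and the 2-sphere S^2.)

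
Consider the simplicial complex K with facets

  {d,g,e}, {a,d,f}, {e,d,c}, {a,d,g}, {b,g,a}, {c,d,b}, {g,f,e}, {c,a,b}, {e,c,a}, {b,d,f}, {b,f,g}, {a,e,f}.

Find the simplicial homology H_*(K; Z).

Order the vertices as a < b < c < d < e < f < g. Listing each simplex with vertices in this order, K has dimension 2 with simplices:

  0-simplices (7): a, b, c, d, e, f, g
  1-simplices (18): ab, ac, ad, ae, af, ag, bc, bd, bf, bg, cd, ce, de, df, dg, ef, eg, fg
  2-simplices (12): abc, abg, ace, adf, adg, aef, bcd, bdf, bfg, cde, deg, efg

so the chain groups are C_0 ≅ Z^7, C_1 ≅ Z^18, C_2 ≅ Z^12.

Boundary ∂_1: C_1 → C_0 sends each edge [p,q] (with p < q) to q − p. For instance
  ∂bf = f − b.
This gives a 7×18 integer matrix of rank 6; reducing to Smith normal form yields diagonal entries (1,1,1,1,1,1).

The boundary map ∂_2: C_2 → C_1 acts by ∂[p,q,r] = [q,r] − [p,r] + [p,q]. For instance
  ∂ace = ce − ae + ac,
  ∂abc = bc − ac + ab.
The resulting 18×12 matrix has rank 12, and its Smith normal form has invariant factors (1,1,1,1,1,1,1,1,1,1,1,2).

Reading off H_k = ker ∂_k / im ∂_{k+1}:

  H_0: rank C_0 − rank ∂_1 = 7 − 6 = 1, and the invariant factors of ∂_1 are all 1, so H_0 ≅ Z.
  H_1: rank ker ∂_1 − rank ∂_2 = (18 − 6) − 12 = 0, and ∂_2 has invariant factor 2 > 1, so H_1 ≅ Z/2.
  H_2: rank ker ∂_2 − rank ∂_3 = (12 − 12) − 0 = 0, and there is no ∂_3, so H_2 ≅ 0.

(K is a triangulation of the real projective plane RP^2.)

H_0 ≅ Z,  H_1 ≅ Z/2,  H_2 = 0.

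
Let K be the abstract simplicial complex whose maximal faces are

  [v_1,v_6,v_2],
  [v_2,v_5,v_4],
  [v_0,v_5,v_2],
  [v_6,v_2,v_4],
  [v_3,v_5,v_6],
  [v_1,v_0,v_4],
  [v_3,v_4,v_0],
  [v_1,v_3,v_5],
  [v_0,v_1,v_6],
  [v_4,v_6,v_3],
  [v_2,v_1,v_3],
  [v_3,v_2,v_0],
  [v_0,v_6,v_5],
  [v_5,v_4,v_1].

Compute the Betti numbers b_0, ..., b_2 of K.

b_0 = 1, b_1 = 2, b_2 = 1.

Fix the vertex order v_0 < v_1 < v_2 < v_3 < v_4 < v_5 < v_6 and write every simplex with vertices in increasing order. Then dim K = 2 and the simplices of K are:

  0-simplices (7): [v_0], [v_1], [v_2], [v_3], [v_4], [v_5], [v_6]
  1-simplices (21): (21 of them)
  2-simplices (14): (14 of them)

Hence C_0 ≅ Z^7, C_1 ≅ Z^21, C_2 ≅ Z^14.

∂_1: C_1 → C_0 is given by ∂[p,q] = [q] − [p]. For instance
  ∂[v_3,v_6] = [v_6] − [v_3].
As a 7×21 matrix over Z this has rank 6, with invariant factors (1,1,1,1,1,1).

∂_2: C_2 → C_1 maps a triangle to the signed sum of its edges. For instance
  ∂[v_0,v_3,v_4] = [v_3,v_4] − [v_0,v_4] + [v_0,v_3],
  ∂[v_1,v_2,v_3] = [v_2,v_3] − [v_1,v_3] + [v_1,v_2].
This gives a 21×14 integer matrix of rank 13; reducing to Smith normal form yields diagonal entries (1,1,1,1,1,1,1,1,1,1,1,1,1).

Now H_k = ker ∂_k / im ∂_{k+1}, so:

  H_0: rank C_0 − rank ∂_1 = 7 − 6 = 1, and the invariant factors of ∂_1 are all 1, so H_0 = Z.
  H_1: rank ker ∂_1 − rank ∂_2 = (21 − 6) − 13 = 2, and the invariant factors of ∂_2 are all 1, so H_1 = Z^2.
  H_2: rank ker ∂_2 − rank ∂_3 = (14 − 13) − 0 = 1, and there is no ∂_3, so H_2 = Z.

(K is a triangulation of the torus T^2.)

Hence the Betti numbers are b_0 = 1, b_1 = 2, b_2 = 1.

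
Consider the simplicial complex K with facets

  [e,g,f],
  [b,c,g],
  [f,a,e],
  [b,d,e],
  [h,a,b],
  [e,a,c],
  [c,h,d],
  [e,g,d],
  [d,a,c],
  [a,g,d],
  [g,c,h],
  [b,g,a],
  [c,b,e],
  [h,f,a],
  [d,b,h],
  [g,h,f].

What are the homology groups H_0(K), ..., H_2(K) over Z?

H_0 = Z,  H_1 = Z^2,  H_2 = Z.

K has 8 vertices, 24 edges, 16 triangles.
rank ∂_0 = 0, rank ∂_1 = 7 ⇒ b_0 = 8 − 0 − 7 = 1; all invariant factors of ∂_1 are 1 so no torsion. So H_0 = Z.
rank ∂_1 = 7, rank ∂_2 = 15 ⇒ b_1 = 24 − 7 − 15 = 2; all invariant factors of ∂_2 are 1 so no torsion. So H_1 = Z^2.
rank ∂_2 = 15, rank ∂_3 = 0 ⇒ b_2 = 16 − 15 − 0 = 1. So H_2 = Z.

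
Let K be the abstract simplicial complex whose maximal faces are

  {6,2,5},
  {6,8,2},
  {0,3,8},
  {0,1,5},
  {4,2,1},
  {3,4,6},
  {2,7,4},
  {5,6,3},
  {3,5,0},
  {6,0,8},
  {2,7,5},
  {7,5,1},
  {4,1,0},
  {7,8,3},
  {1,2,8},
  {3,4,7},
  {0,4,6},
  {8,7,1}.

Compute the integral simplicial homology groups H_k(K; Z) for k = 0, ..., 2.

We work with the vertex ordering 0 < 1 < 2 < 3 < 4 < 5 < 6 < 7 < 8. The simplices of K, each written with vertices in increasing order, are:

  0-simplices (9): [0], [1], [2], [3], [4], [5], [6], [7], [8]
  1-simplices (27): (27 of them)
  2-simplices (18): [0,1,4], [0,1,5], [0,3,5], [0,3,8], [0,4,6], [0,6,8], [1,2,4], [1,2,8], [1,5,7], [1,7,8], [2,4,7], [2,5,6], [2,5,7], [2,6,8], [3,4,6], [3,4,7], [3,5,6], [3,7,8]

giving chain groups C_0 ≅ Z^9, C_1 ≅ Z^27, C_2 ≅ Z^18.

The boundary map ∂_1: C_1 → C_0 sends each edge [p,q] (with p < q) to q − p.
This gives a 9×27 integer matrix of rank 8; reducing to Smith normal form yields diagonal entries (1,1,1,1,1,1,1,1).

Boundary ∂_2: C_2 → C_1 sends each 2-simplex [p,q,r] to [q,r] − [p,r] + [p,q]. For instance
  ∂[2,6,8] = [6,8] − [2,8] + [2,6],
  ∂[0,3,8] = [3,8] − [0,8] + [0,3].
As a 27×18 matrix over Z this has rank 18, with invariant factors (1,1,1,1,1,1,1,1,1,1,1,1,1,1,1,1,1,2).

Reading off H_k = ker ∂_k / im ∂_{k+1}:

  H_0: rank C_0 − rank ∂_1 = 9 − 8 = 1, and the invariant factors of ∂_1 are all 1, so H_0 ≅ Z.
  H_1: rank ker ∂_1 − rank ∂_2 = (27 − 8) − 18 = 1, and ∂_2 has invariant factor 2 > 1, so H_1 ≅ Z ⊕ Z_2.
  H_2: rank ker ∂_2 − rank ∂_3 = (18 − 18) − 0 = 0, and there is no ∂_3, so H_2 ≅ 0.

H_0 = Z,  H_1 = Z ⊕ Z_2,  H_2 = 0.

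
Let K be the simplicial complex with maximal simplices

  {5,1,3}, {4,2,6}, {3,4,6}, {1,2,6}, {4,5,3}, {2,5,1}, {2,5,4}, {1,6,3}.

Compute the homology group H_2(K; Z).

We work with the vertex ordering 1 < 2 < 3 < 4 < 5 < 6. The simplices of K, each written with vertices in increasing order, are:

  0-simplices (6): [1], [2], [3], [4], [5], [6]
  1-simplices (12): [1,2], [1,3], [1,5], [1,6], [2,4], [2,5], [2,6], [3,4], [3,5], [3,6], [4,5], [4,6]
  2-simplices (8): [1,2,5], [1,2,6], [1,3,5], [1,3,6], [2,4,5], [2,4,6], [3,4,5], [3,4,6]

Hence C_0 ≅ Z^6, C_1 ≅ Z^12, C_2 ≅ Z^8.

The boundary map ∂_1: C_1 → C_0 maps an edge to its endpoints' difference, ∂[p,q] = q − p. For instance
  ∂[1,2] = [2] − [1].
As a 6×12 matrix over Z this has rank 5, with invariant factors (1,1,1,1,1).

The boundary map ∂_2: C_2 → C_1 sends each 2-simplex [p,q,r] to [q,r] − [p,r] + [p,q]. For instance
  ∂[2,4,6] = [4,6] − [2,6] + [2,4],
  ∂[3,4,5] = [4,5] − [3,5] + [3,4].
The 12×8 boundary matrix has rank 7 and Smith normal form diag(1,1,1,1,1,1,1).

From H_k ≅ ker(∂_k) / im(∂_{k+1}) we obtain:

  H_2: rank ker ∂_2 − rank ∂_3 = (8 − 7) − 0 = 1, and there is no ∂_3, so H_2 = Z.

H_2 ≅ Z.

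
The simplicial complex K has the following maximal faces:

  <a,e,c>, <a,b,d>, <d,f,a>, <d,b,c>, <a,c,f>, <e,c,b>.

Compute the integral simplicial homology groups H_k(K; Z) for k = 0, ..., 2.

H_0 = Z,  H_1 = Z,  H_2 = 0.

Fix the vertex order a < b < c < d < e < f and write every simplex with vertices in increasing order. Then dim K = 2 and the simplices of K are:

  0-simplices (6): a, b, c, d, e, f
  1-simplices (12): ab, ac, ad, ae, af, bc, bd, be, cd, ce, cf, df
  2-simplices (6): abd, ace, acf, adf, bcd, bce

so the chain groups are C_0 ≅ Z^6, C_1 ≅ Z^12, C_2 ≅ Z^6.

∂_1: C_1 → C_0 is given by ∂[p,q] = [q] − [p]. For instance
  ∂ab = b − a.
This gives a 6×12 integer matrix of rank 5; reducing to Smith normal form yields diagonal entries (1,1,1,1,1).

The boundary map ∂_2: C_2 → C_1 sends each 2-simplex [p,q,r] to [q,r] − [p,r] + [p,q]. For instance
  ∂bce = ce − be + bc,
  ∂ace = ce − ae + ac.
The resulting 12×6 matrix has rank 6, and its Smith normal form has invariant factors (1,1,1,1,1,1).

From H_k ≅ ker(∂_k) / im(∂_{k+1}) we obtain:

  H_0: rank C_0 − rank ∂_1 = 6 − 5 = 1, and the invariant factors of ∂_1 are all 1, so H_0 ≅ Z.
  H_1: rank ker ∂_1 − rank ∂_2 = (12 − 5) − 6 = 1, and the invariant factors of ∂_2 are all 1, so H_1 ≅ Z.
  H_2: rank ker ∂_2 − rank ∂_3 = (6 − 6) − 0 = 0, and there is no ∂_3, so H_2 ≅ 0.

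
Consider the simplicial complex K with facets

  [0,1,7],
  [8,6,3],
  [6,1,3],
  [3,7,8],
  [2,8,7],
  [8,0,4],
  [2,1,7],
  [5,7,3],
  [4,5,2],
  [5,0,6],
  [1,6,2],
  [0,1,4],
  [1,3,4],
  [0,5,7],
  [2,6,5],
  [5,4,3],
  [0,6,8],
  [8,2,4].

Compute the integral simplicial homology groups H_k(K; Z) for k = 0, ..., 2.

Order the vertices as 0 < 1 < 2 < 3 < 4 < 5 < 6 < 7 < 8. Listing each simplex with vertices in this order, K has dimension 2 with simplices:

  0-simplices (9): [0], [1], [2], [3], [4], [5], [6], [7], [8]
  1-simplices (27): (27 of them)
  2-simplices (18): [0,1,4], [0,1,7], [0,4,8], [0,5,6], [0,5,7], [0,6,8], [1,2,6], [1,2,7], [1,3,4], [1,3,6], [2,4,5], [2,4,8], [2,5,6], [2,7,8], [3,4,5], [3,5,7], [3,6,8], [3,7,8]

Hence C_0 ≅ Z^9, C_1 ≅ Z^27, C_2 ≅ Z^18.

∂_1: C_1 → C_0 maps an edge to its endpoints' difference, ∂[p,q] = q − p.
The 9×27 boundary matrix has rank 8 and Smith normal form diag(1,1,1,1,1,1,1,1).

Boundary ∂_2: C_2 → C_1 sends each 2-simplex [p,q,r] to [q,r] − [p,r] + [p,q]. For instance
  ∂[3,5,7] = [5,7] − [3,7] + [3,5],
  ∂[1,3,6] = [3,6] − [1,6] + [1,3].
The resulting 27×18 matrix has rank 17, and its Smith normal form has invariant factors (1,1,1,1,1,1,1,1,1,1,1,1,1,1,1,1,1).

Reading off H_k = ker ∂_k / im ∂_{k+1}:

  H_0: rank C_0 − rank ∂_1 = 9 − 8 = 1, and the invariant factors of ∂_1 are all 1, so H_0 = Z.
  H_1: rank ker ∂_1 − rank ∂_2 = (27 − 8) − 17 = 2, and the invariant factors of ∂_2 are all 1, so H_1 = Z^2.
  H_2: rank ker ∂_2 − rank ∂_3 = (18 − 17) − 0 = 1, and there is no ∂_3, so H_2 = Z.

H_0 = Z,  H_1 = Z^2,  H_2 = Z.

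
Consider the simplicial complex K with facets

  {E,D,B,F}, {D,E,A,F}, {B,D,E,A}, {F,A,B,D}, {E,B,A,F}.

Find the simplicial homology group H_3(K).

K has 5 vertices, 10 edges, 10 triangles, 5 3-simplices.
rank ∂_3 = 4, rank ∂_4 = 0 ⇒ b_3 = 5 − 4 − 0 = 1. So H_3 ≅ Z.

H_3 ≅ Z.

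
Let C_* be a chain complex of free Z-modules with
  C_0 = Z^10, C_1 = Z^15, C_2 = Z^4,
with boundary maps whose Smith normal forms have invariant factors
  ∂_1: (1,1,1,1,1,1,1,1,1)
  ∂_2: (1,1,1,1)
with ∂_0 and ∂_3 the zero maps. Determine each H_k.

H_0 = Z,  H_1 = Z^2,  H_2 = 0.

H_0: b_0 = 10 − 0 − 9 = 1; torsion from ∂_1 factors > 1: none. So H_0 = Z.
H_1: b_1 = 15 − 9 − 4 = 2; torsion from ∂_2 factors > 1: none. So H_1 = Z^2.
H_2: b_2 = 4 − 4 − 0 = 0; torsion from ∂_3 factors > 1: none. So H_2 = 0.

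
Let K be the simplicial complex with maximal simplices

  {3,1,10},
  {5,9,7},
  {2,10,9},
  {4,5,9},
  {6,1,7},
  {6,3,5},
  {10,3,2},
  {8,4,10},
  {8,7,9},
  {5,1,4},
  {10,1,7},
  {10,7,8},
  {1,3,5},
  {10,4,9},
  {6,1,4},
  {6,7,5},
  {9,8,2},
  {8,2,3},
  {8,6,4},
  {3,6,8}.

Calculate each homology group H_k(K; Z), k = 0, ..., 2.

K has 10 vertices, 30 edges, 20 triangles.
rank ∂_0 = 0, rank ∂_1 = 9 ⇒ b_0 = 10 − 0 − 9 = 1; all invariant factors of ∂_1 are 1 so no torsion. So H_0 ≅ Z.
rank ∂_1 = 9, rank ∂_2 = 20 ⇒ b_1 = 30 − 9 − 20 = 1; ∂_2 has invariant factor(s) [2] giving torsion. So H_1 ≅ Z ⊕ Z_2.
rank ∂_2 = 20, rank ∂_3 = 0 ⇒ b_2 = 20 − 20 − 0 = 0. So H_2 ≅ 0.

H_0 = Z,  H_1 = Z ⊕ Z_2,  H_2 = 0.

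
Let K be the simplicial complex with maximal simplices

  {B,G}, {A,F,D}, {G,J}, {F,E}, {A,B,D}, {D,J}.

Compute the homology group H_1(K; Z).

Fix the vertex order A < B < D < E < F < G < J and write every simplex with vertices in increasing order. Then dim K = 2 and the simplices of K are:

  0-simplices (7): A, B, D, E, F, G, J
  1-simplices (9): AB, AD, AF, BD, BG, DF, DJ, EF, GJ
  2-simplices (2): ABD, ADF

Hence C_0 ≅ Z^7, C_1 ≅ Z^9, C_2 ≅ Z^2.

Boundary ∂_1: C_1 → C_0 is given by ∂[p,q] = [q] − [p].
The 7×9 boundary matrix has rank 6 and Smith normal form diag(1,1,1,1,1,1).

The boundary map ∂_2: C_2 → C_1 acts by ∂[p,q,r] = [q,r] − [p,r] + [p,q]. For instance
  ∂ABD = BD − AD + AB,
  ∂ADF = DF − AF + AD.
As a 9×2 matrix over Z this has rank 2, with invariant factors (1,1).

Computing H_k = (kernel of ∂_k) / (image of ∂_{k+1}):

  H_1: rank ker ∂_1 − rank ∂_2 = (9 − 6) − 2 = 1, and the invariant factors of ∂_2 are all 1, so H_1 ≅ Z.

H_1 = Z.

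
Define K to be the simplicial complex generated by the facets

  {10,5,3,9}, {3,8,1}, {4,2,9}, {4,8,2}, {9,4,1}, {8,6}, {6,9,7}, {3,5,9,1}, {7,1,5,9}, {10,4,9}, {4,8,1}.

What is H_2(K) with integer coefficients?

Order the vertices as 1 < 2 < 3 < 4 < 5 < 6 < 7 < 8 < 9 < 10. Listing each simplex with vertices in this order, K has dimension 3 with simplices:

  0-simplices (10): [1], [2], [3], [4], [5], [6], [7], [8], [9], [10]
  1-simplices (24): (24 of them)
  2-simplices (17): [1,3,5], [1,3,8], [1,3,9], [1,4,8], [1,4,9], [1,5,7], [1,5,9], [1,7,9], [2,4,8], [2,4,9], [3,5,9], [3,5,10], [3,9,10], [4,9,10], [5,7,9], [5,9,10], [6,7,9]
  3-simplices (3): [1,3,5,9], [1,5,7,9], [3,5,9,10]

Hence C_0 ≅ Z^10, C_1 ≅ Z^24, C_2 ≅ Z^17, C_3 ≅ Z^3.

Boundary ∂_1: C_1 → C_0 maps an edge to its endpoints' difference, ∂[p,q] = q − p. For instance
  ∂[5,10] = [10] − [5].
The 10×24 boundary matrix has rank 9 and Smith normal form diag(1,1,1,1,1,1,1,1,1).

The boundary map ∂_2: C_2 → C_1 acts by ∂[p,q,r] = [q,r] − [p,r] + [p,q]. For instance
  ∂[5,9,10] = [9,10] − [5,10] + [5,9],
  ∂[1,3,9] = [3,9] − [1,9] + [1,3].
This gives a 24×17 integer matrix of rank 14; reducing to Smith normal form yields diagonal entries (1,1,1,1,1,1,1,1,1,1,1,1,1,1).

The boundary map ∂_3: C_3 → C_2 sends each 3-simplex σ to the alternating sum Σ_i (−1)^i (σ with its i-th vertex removed). For instance
  ∂[1,3,5,9] = [3,5,9] − [1,5,9] + [1,3,9] − [1,3,5],
  ∂[1,5,7,9] = [5,7,9] − [1,7,9] + [1,5,9] − [1,5,7].
This gives a 17×3 integer matrix of rank 3; reducing to Smith normal form yields diagonal entries (1,1,1).

From H_k ≅ ker(∂_k) / im(∂_{k+1}) we obtain:

  H_2: rank ker ∂_2 − rank ∂_3 = (17 − 14) − 3 = 0, and the invariant factors of ∂_3 are all 1, so H_2 = 0.

H_2 = 0.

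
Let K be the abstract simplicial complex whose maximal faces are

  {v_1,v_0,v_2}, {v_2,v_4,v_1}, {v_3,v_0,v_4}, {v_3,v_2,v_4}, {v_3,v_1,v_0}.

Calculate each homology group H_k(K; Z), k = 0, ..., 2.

H_0 ≅ Z,  H_1 ≅ Z,  H_2 = 0.

Fix the vertex order v_0 < v_1 < v_2 < v_3 < v_4 and write every simplex with vertices in increasing order. Then dim K = 2 and the simplices of K are:

  0-simplices (5): [v_0], [v_1], [v_2], [v_3], [v_4]
  1-simplices (10): [v_0,v_1], [v_0,v_2], [v_0,v_3], [v_0,v_4], [v_1,v_2], [v_1,v_3], [v_1,v_4], [v_2,v_3], [v_2,v_4], [v_3,v_4]
  2-simplices (5): [v_0,v_1,v_2], [v_0,v_1,v_3], [v_0,v_3,v_4], [v_1,v_2,v_4], [v_2,v_3,v_4]

Hence C_0 ≅ Z^5, C_1 ≅ Z^10, C_2 ≅ Z^5.

∂_1: C_1 → C_0 sends each edge [p,q] (with p < q) to q − p. For instance
  ∂[v_1,v_2] = [v_2] − [v_1].
As a 5×10 matrix over Z this has rank 4, with invariant factors (1,1,1,1).

∂_2: C_2 → C_1 acts by ∂[p,q,r] = [q,r] − [p,r] + [p,q]. For instance
  ∂[v_0,v_1,v_2] = [v_1,v_2] − [v_0,v_2] + [v_0,v_1],
  ∂[v_1,v_2,v_4] = [v_2,v_4] − [v_1,v_4] + [v_1,v_2].
This gives a 10×5 integer matrix of rank 5; reducing to Smith normal form yields diagonal entries (1,1,1,1,1).

Reading off H_k = ker ∂_k / im ∂_{k+1}:

  H_0: rank C_0 − rank ∂_1 = 5 − 4 = 1, and the invariant factors of ∂_1 are all 1, so H_0 ≅ Z.
  H_1: rank ker ∂_1 − rank ∂_2 = (10 − 4) − 5 = 1, and the invariant factors of ∂_2 are all 1, so H_1 ≅ Z.
  H_2: rank ker ∂_2 − rank ∂_3 = (5 − 5) − 0 = 0, and there is no ∂_3, so H_2 ≅ 0.

As a check, the Euler characteristic is 5 − 10 + 5 = 0, which agrees with 1 − 1 + 0 = 0.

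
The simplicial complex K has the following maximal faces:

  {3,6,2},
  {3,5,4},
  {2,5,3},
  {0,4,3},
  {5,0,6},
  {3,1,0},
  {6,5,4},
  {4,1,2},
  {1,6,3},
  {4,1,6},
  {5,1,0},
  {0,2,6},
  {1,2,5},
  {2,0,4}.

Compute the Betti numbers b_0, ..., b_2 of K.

b_0 = 1, b_1 = 2, b_2 = 1.

Fix the vertex order 0 < 1 < 2 < 3 < 4 < 5 < 6 and write every simplex with vertices in increasing order. Then dim K = 2 and the simplices of K are:

  0-simplices (7): [0], [1], [2], [3], [4], [5], [6]
  1-simplices (21): [0,1], [0,2], [0,3], [0,4], [0,5], [0,6], [1,2], [1,3], [1,4], [1,5], [1,6], [2,3], [2,4], [2,5], [2,6], [3,4], [3,5], [3,6], [4,5], [4,6], [5,6]
  2-simplices (14): [0,1,3], [0,1,5], [0,2,4], [0,2,6], [0,3,4], [0,5,6], [1,2,4], [1,2,5], [1,3,6], [1,4,6], [2,3,5], [2,3,6], [3,4,5], [4,5,6]

giving chain groups C_0 ≅ Z^7, C_1 ≅ Z^21, C_2 ≅ Z^14.

∂_1: C_1 → C_0 is given by ∂[p,q] = [q] − [p]. For instance
  ∂[2,3] = [3] − [2].
The resulting 7×21 matrix has rank 6, and its Smith normal form has invariant factors (1,1,1,1,1,1).

∂_2: C_2 → C_1 sends each 2-simplex [p,q,r] to [q,r] − [p,r] + [p,q]. For instance
  ∂[1,4,6] = [4,6] − [1,6] + [1,4],
  ∂[3,4,5] = [4,5] − [3,5] + [3,4].
The resulting 21×14 matrix has rank 13, and its Smith normal form has invariant factors (1,1,1,1,1,1,1,1,1,1,1,1,1).

Now H_k = ker ∂_k / im ∂_{k+1}, so:

  H_0: rank C_0 − rank ∂_1 = 7 − 6 = 1, and the invariant factors of ∂_1 are all 1, so H_0 = Z.
  H_1: rank ker ∂_1 − rank ∂_2 = (21 − 6) − 13 = 2, and the invariant factors of ∂_2 are all 1, so H_1 = Z^2.
  H_2: rank ker ∂_2 − rank ∂_3 = (14 − 13) − 0 = 1, and there is no ∂_3, so H_2 = Z.

Hence the Betti numbers are b_0 = 1, b_1 = 2, b_2 = 1.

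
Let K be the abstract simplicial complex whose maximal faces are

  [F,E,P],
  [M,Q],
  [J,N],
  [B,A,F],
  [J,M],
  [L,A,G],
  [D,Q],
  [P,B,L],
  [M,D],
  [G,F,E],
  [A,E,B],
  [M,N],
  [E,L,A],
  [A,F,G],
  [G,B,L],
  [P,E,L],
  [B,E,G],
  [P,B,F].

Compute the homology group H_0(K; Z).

H_0 ≅ Z^2.

Fix the vertex order A < B < D < E < F < G < J < L < M < N < P < Q and write every simplex with vertices in increasing order. Then dim K = 2 and the simplices of K are:

  0-simplices (12): A, B, D, E, F, G, J, L, M, N, P, Q
  1-simplices (24): AB, AE, AF, AG, AL, BE, BF, BG, BL, BP, DM, DQ, EF, EG, EL, EP, FG, FP, GL, JM, JN, LP, MN, MQ
  2-simplices (12): ABE, ABF, AEL, AFG, AGL, BEG, BFP, BGL, BLP, EFG, EFP, ELP

giving chain groups C_0 ≅ Z^12, C_1 ≅ Z^24, C_2 ≅ Z^12.

The boundary map ∂_1: C_1 → C_0 is given by ∂[p,q] = [q] − [p].
As a 12×24 matrix over Z this has rank 10, with invariant factors (1,1,1,1,1,1,1,1,1,1).

Boundary ∂_2: C_2 → C_1 maps a triangle to the signed sum of its edges. For instance
  ∂ELP = LP − EP + EL,
  ∂AEL = EL − AL + AE.
This gives a 24×12 integer matrix of rank 12; reducing to Smith normal form yields diagonal entries (1,1,1,1,1,1,1,1,1,1,1,2).

From H_k ≅ ker(∂_k) / im(∂_{k+1}) we obtain:

  H_0: rank C_0 − rank ∂_1 = 12 − 10 = 2, and the invariant factors of ∂_1 are all 1, so H_0 ≅ Z^2.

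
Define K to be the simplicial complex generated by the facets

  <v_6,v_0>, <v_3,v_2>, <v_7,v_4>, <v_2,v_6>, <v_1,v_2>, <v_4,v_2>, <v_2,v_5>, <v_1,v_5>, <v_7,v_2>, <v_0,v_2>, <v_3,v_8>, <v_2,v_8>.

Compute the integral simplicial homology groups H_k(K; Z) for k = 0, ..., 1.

H_0 ≅ Z,  H_1 ≅ Z^4.

Order the vertices as v_0 < v_1 < v_2 < v_3 < v_4 < v_5 < v_6 < v_7 < v_8. Listing each simplex with vertices in this order, K has dimension 1 with simplices:

  0-simplices (9): [v_0], [v_1], [v_2], [v_3], [v_4], [v_5], [v_6], [v_7], [v_8]
  1-simplices (12): [v_0,v_2], [v_0,v_6], [v_1,v_2], [v_1,v_5], [v_2,v_3], [v_2,v_4], [v_2,v_5], [v_2,v_6], [v_2,v_7], [v_2,v_8], [v_3,v_8], [v_4,v_7]

so the chain groups are C_0 ≅ Z^9, C_1 ≅ Z^12.

∂_1: C_1 → C_0 sends each edge [p,q] (with p < q) to q − p.
This gives a 9×12 integer matrix of rank 8; reducing to Smith normal form yields diagonal entries (1,1,1,1,1,1,1,1).

Now H_k = ker ∂_k / im ∂_{k+1}, so:

  H_0: rank C_0 − rank ∂_1 = 9 − 8 = 1, and the invariant factors of ∂_1 are all 1, so H_0 = Z.
  H_1: rank ker ∂_1 − rank ∂_2 = (12 − 8) − 0 = 4, and there is no ∂_2, so H_1 = Z^4.

As a check, the Euler characteristic is 9 − 12 = -3, which agrees with 1 − 4 = -3.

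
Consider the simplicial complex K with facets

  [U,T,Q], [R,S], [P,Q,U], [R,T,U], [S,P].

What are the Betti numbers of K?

b_0 = 1, b_1 = 1, b_2 = 0.

K has 6 vertices, 9 edges, 3 triangles.
rank ∂_0 = 0, rank ∂_1 = 5 ⇒ b_0 = 6 − 0 − 5 = 1; all invariant factors of ∂_1 are 1 so no torsion. So H_0 = Z.
rank ∂_1 = 5, rank ∂_2 = 3 ⇒ b_1 = 9 − 5 − 3 = 1; all invariant factors of ∂_2 are 1 so no torsion. So H_1 = Z.
rank ∂_2 = 3, rank ∂_3 = 0 ⇒ b_2 = 3 − 3 − 0 = 0. So H_2 = 0.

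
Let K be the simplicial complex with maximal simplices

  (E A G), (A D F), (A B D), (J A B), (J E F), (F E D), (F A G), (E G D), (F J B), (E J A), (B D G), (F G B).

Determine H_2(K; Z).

H_2 ≅ 0.

Fix the vertex order A < B < D < E < F < G < J and write every simplex with vertices in increasing order. Then dim K = 2 and the simplices of K are:

  0-simplices (7): A, B, D, E, F, G, J
  1-simplices (18): AB, AD, AE, AF, AG, AJ, BD, BF, BG, BJ, DE, DF, DG, EF, EG, EJ, FG, FJ
  2-simplices (12): ABD, ABJ, ADF, AEG, AEJ, AFG, BDG, BFG, BFJ, DEF, DEG, EFJ

giving chain groups C_0 ≅ Z^7, C_1 ≅ Z^18, C_2 ≅ Z^12.

Boundary ∂_1: C_1 → C_0 maps an edge to its endpoints' difference, ∂[p,q] = q − p.
As a 7×18 matrix over Z this has rank 6, with invariant factors (1,1,1,1,1,1).

∂_2: C_2 → C_1 acts by ∂[p,q,r] = [q,r] − [p,r] + [p,q]. For instance
  ∂ADF = DF − AF + AD,
  ∂AEJ = EJ − AJ + AE.
The resulting 18×12 matrix has rank 12, and its Smith normal form has invariant factors (1,1,1,1,1,1,1,1,1,1,1,2).

Now H_k = ker ∂_k / im ∂_{k+1}, so:

  H_2: rank ker ∂_2 − rank ∂_3 = (12 − 12) − 0 = 0, and there is no ∂_3, so H_2 = 0.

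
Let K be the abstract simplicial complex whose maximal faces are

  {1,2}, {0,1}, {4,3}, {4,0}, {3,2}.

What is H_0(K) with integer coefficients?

We work with the vertex ordering 0 < 1 < 2 < 3 < 4. The simplices of K, each written with vertices in increasing order, are:

  0-simplices (5): [0], [1], [2], [3], [4]
  1-simplices (5): [0,1], [0,4], [1,2], [2,3], [3,4]

Hence C_0 ≅ Z^5, C_1 ≅ Z^5.

∂_1: C_1 → C_0 maps an edge to its endpoints' difference, ∂[p,q] = q − p.
The 5×5 boundary matrix has rank 4 and Smith normal form diag(1,1,1,1).

Computing H_k = (kernel of ∂_k) / (image of ∂_{k+1}):

  H_0: rank C_0 − rank ∂_1 = 5 − 4 = 1, and the invariant factors of ∂_1 are all 1, so H_0 = Z.

H_0 ≅ Z.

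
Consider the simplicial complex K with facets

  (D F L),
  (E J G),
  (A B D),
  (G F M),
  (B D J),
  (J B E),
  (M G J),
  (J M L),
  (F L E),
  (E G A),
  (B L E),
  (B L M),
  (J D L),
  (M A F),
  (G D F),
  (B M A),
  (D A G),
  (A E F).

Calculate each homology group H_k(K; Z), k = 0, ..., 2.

Fix the vertex order A < B < D < E < F < G < J < L < M and write every simplex with vertices in increasing order. Then dim K = 2 and the simplices of K are:

  0-simplices (9): A, B, D, E, F, G, J, L, M
  1-simplices (27): AB, AD, AE, AF, AG, AM, BD, BE, BJ, BL, BM, DF, DG, DJ, DL, EF, EG, EJ, EL, FG, FL, FM, GJ, GM, JL, JM, LM
  2-simplices (18): ABD, ABM, ADG, AEF, AEG, AFM, BDJ, BEJ, BEL, BLM, DFG, DFL, DJL, EFL, EGJ, FGM, GJM, JLM

giving chain groups C_0 ≅ Z^9, C_1 ≅ Z^27, C_2 ≅ Z^18.

The boundary map ∂_1: C_1 → C_0 maps an edge to its endpoints' difference, ∂[p,q] = q − p. For instance
  ∂AF = F − A.
As a 9×27 matrix over Z this has rank 8, with invariant factors (1,1,1,1,1,1,1,1).

Boundary ∂_2: C_2 → C_1 sends each 2-simplex [p,q,r] to [q,r] − [p,r] + [p,q]. For instance
  ∂BEL = EL − BL + BE,
  ∂ABM = BM − AM + AB.
The resulting 27×18 matrix has rank 18, and its Smith normal form has invariant factors (1,1,1,1,1,1,1,1,1,1,1,1,1,1,1,1,1,2).

From H_k ≅ ker(∂_k) / im(∂_{k+1}) we obtain:

  H_0: rank C_0 − rank ∂_1 = 9 − 8 = 1, and the invariant factors of ∂_1 are all 1, so H_0 = Z.
  H_1: rank ker ∂_1 − rank ∂_2 = (27 − 8) − 18 = 1, and ∂_2 has invariant factor 2 > 1, so H_1 = Z ⊕ Z/2.
  H_2: rank ker ∂_2 − rank ∂_3 = (18 − 18) − 0 = 0, and there is no ∂_3, so H_2 = 0.

As a check, the Euler characteristic is 9 − 27 + 18 = 0, which agrees with 1 − 1 + 0 = 0.
(K is a triangulation of the Klein bottle.)

H_0 = Z,  H_1 = Z ⊕ Z/2,  H_2 = 0.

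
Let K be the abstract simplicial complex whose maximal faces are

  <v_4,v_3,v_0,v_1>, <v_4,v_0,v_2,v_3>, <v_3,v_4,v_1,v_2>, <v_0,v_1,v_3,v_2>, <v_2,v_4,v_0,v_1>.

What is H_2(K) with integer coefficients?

K has 5 vertices, 10 edges, 10 triangles, 5 3-simplices.
rank ∂_2 = 6, rank ∂_3 = 4 ⇒ b_2 = 10 − 6 − 4 = 0; all invariant factors of ∂_3 are 1 so no torsion. So H_2 = 0.

H_2 = 0.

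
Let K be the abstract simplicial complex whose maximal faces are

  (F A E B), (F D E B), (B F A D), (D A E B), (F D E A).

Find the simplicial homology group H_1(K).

H_1 ≅ 0.

Fix the vertex order A < B < D < E < F and write every simplex with vertices in increasing order. Then dim K = 3 and the simplices of K are:

  0-simplices (5): A, B, D, E, F
  1-simplices (10): AB, AD, AE, AF, BD, BE, BF, DE, DF, EF
  2-simplices (10): ABD, ABE, ABF, ADE, ADF, AEF, BDE, BDF, BEF, DEF
  3-simplices (5): ABDE, ABDF, ABEF, ADEF, BDEF

so the chain groups are C_0 ≅ Z^5, C_1 ≅ Z^10, C_2 ≅ Z^10, C_3 ≅ Z^5.

Boundary ∂_1: C_1 → C_0 is given by ∂[p,q] = [q] − [p]. For instance
  ∂BF = F − B.
The 5×10 boundary matrix has rank 4 and Smith normal form diag(1,1,1,1).

∂_2: C_2 → C_1 maps a triangle to the signed sum of its edges. For instance
  ∂DEF = EF − DF + DE,
  ∂BDE = DE − BE + BD.
The 10×10 boundary matrix has rank 6 and Smith normal form diag(1,1,1,1,1,1).

Boundary ∂_3: C_3 → C_2 sends each 3-simplex σ to the alternating sum Σ_i (−1)^i (σ with its i-th vertex removed). For instance
  ∂ABDE = BDE − ADE + ABE − ABD,
  ∂BDEF = DEF − BEF + BDF − BDE.
The resulting 10×5 matrix has rank 4, and its Smith normal form has invariant factors (1,1,1,1).

From H_k ≅ ker(∂_k) / im(∂_{k+1}) we obtain:

  H_1: rank ker ∂_1 − rank ∂_2 = (10 − 4) − 6 = 0, and the invariant factors of ∂_2 are all 1, so H_1 = 0.

(K is a triangulation of the 3-sphere S^3.)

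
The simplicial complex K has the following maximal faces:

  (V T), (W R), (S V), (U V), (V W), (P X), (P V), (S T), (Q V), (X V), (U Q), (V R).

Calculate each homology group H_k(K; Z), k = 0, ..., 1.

Order the vertices as P < Q < R < S < T < U < V < W < X. Listing each simplex with vertices in this order, K has dimension 1 with simplices:

  0-simplices (9): P, Q, R, S, T, U, V, W, X
  1-simplices (12): PV, PX, QU, QV, RV, RW, ST, SV, TV, UV, VW, VX

so the chain groups are C_0 ≅ Z^9, C_1 ≅ Z^12.

∂_1: C_1 → C_0 is given by ∂[p,q] = [q] − [p]. For instance
  ∂PX = X − P.
As a 9×12 matrix over Z this has rank 8, with invariant factors (1,1,1,1,1,1,1,1).

Reading off H_k = ker ∂_k / im ∂_{k+1}:

  H_0: rank C_0 − rank ∂_1 = 9 − 8 = 1, and the invariant factors of ∂_1 are all 1, so H_0 ≅ Z.
  H_1: rank ker ∂_1 − rank ∂_2 = (12 − 8) − 0 = 4, and there is no ∂_2, so H_1 ≅ Z^4.

H_0 = Z,  H_1 = Z^4.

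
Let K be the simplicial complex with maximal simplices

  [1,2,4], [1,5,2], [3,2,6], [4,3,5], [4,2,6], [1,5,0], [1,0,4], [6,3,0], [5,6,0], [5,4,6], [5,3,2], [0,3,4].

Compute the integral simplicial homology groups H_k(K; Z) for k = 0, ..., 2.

H_0 ≅ Z,  H_1 ≅ Z_2,  H_2 = 0.

Fix the vertex order 0 < 1 < 2 < 3 < 4 < 5 < 6 and write every simplex with vertices in increasing order. Then dim K = 2 and the simplices of K are:

  0-simplices (7): [0], [1], [2], [3], [4], [5], [6]
  1-simplices (18): [0,1], [0,3], [0,4], [0,5], [0,6], [1,2], [1,4], [1,5], [2,3], [2,4], [2,5], [2,6], [3,4], [3,5], [3,6], [4,5], [4,6], [5,6]
  2-simplices (12): [0,1,4], [0,1,5], [0,3,4], [0,3,6], [0,5,6], [1,2,4], [1,2,5], [2,3,5], [2,3,6], [2,4,6], [3,4,5], [4,5,6]

Hence C_0 ≅ Z^7, C_1 ≅ Z^18, C_2 ≅ Z^12.

Boundary ∂_1: C_1 → C_0 maps an edge to its endpoints' difference, ∂[p,q] = q − p.
As a 7×18 matrix over Z this has rank 6, with invariant factors (1,1,1,1,1,1).

Boundary ∂_2: C_2 → C_1 sends each 2-simplex [p,q,r] to [q,r] − [p,r] + [p,q]. For instance
  ∂[0,3,6] = [3,6] − [0,6] + [0,3],
  ∂[2,3,6] = [3,6] − [2,6] + [2,3].
This gives a 18×12 integer matrix of rank 12; reducing to Smith normal form yields diagonal entries (1,1,1,1,1,1,1,1,1,1,1,2).

From H_k ≅ ker(∂_k) / im(∂_{k+1}) we obtain:

  H_0: rank C_0 − rank ∂_1 = 7 − 6 = 1, and the invariant factors of ∂_1 are all 1, so H_0 = Z.
  H_1: rank ker ∂_1 − rank ∂_2 = (18 − 6) − 12 = 0, and ∂_2 has invariant factor 2 > 1, so H_1 = Z_2.
  H_2: rank ker ∂_2 − rank ∂_3 = (12 − 12) − 0 = 0, and there is no ∂_3, so H_2 = 0.

(K is a triangulation of the real projective plane RP^2.)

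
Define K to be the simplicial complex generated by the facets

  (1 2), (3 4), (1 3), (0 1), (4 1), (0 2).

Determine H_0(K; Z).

H_0 = Z.

K has 5 vertices, 6 edges.
rank ∂_0 = 0, rank ∂_1 = 4 ⇒ b_0 = 5 − 0 − 4 = 1; all invariant factors of ∂_1 are 1 so no torsion. So H_0 ≅ Z.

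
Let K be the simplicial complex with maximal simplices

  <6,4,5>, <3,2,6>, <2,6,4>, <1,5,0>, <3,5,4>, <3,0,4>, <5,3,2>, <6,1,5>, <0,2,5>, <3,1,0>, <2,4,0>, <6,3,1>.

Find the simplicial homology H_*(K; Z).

K has 7 vertices, 18 edges, 12 triangles.
rank ∂_0 = 0, rank ∂_1 = 6 ⇒ b_0 = 7 − 0 − 6 = 1; all invariant factors of ∂_1 are 1 so no torsion. So H_0 = Z.
rank ∂_1 = 6, rank ∂_2 = 12 ⇒ b_1 = 18 − 6 − 12 = 0; ∂_2 has invariant factor(s) [2] giving torsion. So H_1 = Z/2.
rank ∂_2 = 12, rank ∂_3 = 0 ⇒ b_2 = 12 − 12 − 0 = 0. So H_2 = 0.

H_0 = Z,  H_1 = Z/2,  H_2 = 0.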